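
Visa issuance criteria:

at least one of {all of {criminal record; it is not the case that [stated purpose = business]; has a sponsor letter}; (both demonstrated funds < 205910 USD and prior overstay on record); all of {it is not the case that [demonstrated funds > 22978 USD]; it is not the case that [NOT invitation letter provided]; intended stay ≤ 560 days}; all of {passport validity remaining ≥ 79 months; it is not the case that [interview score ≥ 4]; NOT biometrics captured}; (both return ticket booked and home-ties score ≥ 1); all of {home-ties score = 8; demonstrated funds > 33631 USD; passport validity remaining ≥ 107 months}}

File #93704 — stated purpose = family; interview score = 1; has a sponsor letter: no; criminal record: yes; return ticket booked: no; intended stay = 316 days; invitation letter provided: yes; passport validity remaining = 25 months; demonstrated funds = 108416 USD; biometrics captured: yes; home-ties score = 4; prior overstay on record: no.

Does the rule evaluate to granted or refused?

Refused

Atomic conditions:
  criminal record: yes → true
  stated purpose = business: family == business is false
  has a sponsor letter: no → false
  demonstrated funds < 205910 USD: 108416 < 205910 is true
  prior overstay on record: no → false
  demonstrated funds > 22978 USD: 108416 > 22978 is true
  NOT invitation letter provided: yes → false
  intended stay ≤ 560 days: 316 ≤ 560 is true
  passport validity remaining ≥ 79 months: 25 ≥ 79 is false
  interview score ≥ 4: 1 ≥ 4 is false
  NOT biometrics captured: yes → false
  return ticket booked: no → false
  home-ties score ≥ 1: 4 ≥ 1 is true
  home-ties score = 8: 4 == 8 is false
  demonstrated funds > 33631 USD: 108416 > 33631 is true
  passport validity remaining ≥ 107 months: 25 ≥ 107 is false
Combine:
[1.2] NOT false = true
[1] true AND true AND false = false
[2] true AND false = false
[3.1] NOT true = false
[3.2] NOT false = true
[3] false AND true AND true = false
[4.2] NOT false = true
[4] false AND true AND false = false
[5] false AND true = false
[6] false AND true AND false = false
[root] false OR false OR false OR false OR false OR false = false
Overall: false → refused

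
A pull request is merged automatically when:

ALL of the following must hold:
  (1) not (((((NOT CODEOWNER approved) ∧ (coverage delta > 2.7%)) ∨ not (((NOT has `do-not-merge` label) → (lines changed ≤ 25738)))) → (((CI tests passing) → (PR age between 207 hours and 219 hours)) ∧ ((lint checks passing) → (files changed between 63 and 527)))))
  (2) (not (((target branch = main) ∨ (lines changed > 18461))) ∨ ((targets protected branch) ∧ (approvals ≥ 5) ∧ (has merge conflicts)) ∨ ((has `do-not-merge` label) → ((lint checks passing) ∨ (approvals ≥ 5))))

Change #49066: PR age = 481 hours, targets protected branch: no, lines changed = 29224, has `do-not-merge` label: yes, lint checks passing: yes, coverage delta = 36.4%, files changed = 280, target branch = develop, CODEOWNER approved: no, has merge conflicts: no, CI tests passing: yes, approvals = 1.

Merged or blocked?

Atomic conditions:
  NOT CODEOWNER approved: no → true
  coverage delta > 2.7%: 36.4 > 2.7 is true
  NOT has `do-not-merge` label: yes → false
  lines changed ≤ 25738: 29224 ≤ 25738 is false
  CI tests passing: yes → true
  PR age between 207 hours and 219 hours: 481 in [207, 219] is false
  lint checks passing: yes → true
  files changed between 63 and 527: 280 in [63, 527] is true
  target branch = main: develop == main is false
  lines changed > 18461: 29224 > 18461 is true
  targets protected branch: no → false
  approvals ≥ 5: 1 ≥ 5 is false
  has merge conflicts: no → false
  has `do-not-merge` label: yes → true
Combine:
[1.1.1.1] true AND true = true
[1.1.1.2.1] false → false (antecedent false ⇒ implication holds) = true
[1.1.1.2] NOT true = false
[1.1.1] true OR false = true
[1.1.2.1] true → false = false
[1.1.2.2] true → true = true
[1.1.2] false AND true = false
[1.1] true → false = false
[1] NOT false = true
[2.1.1] false OR true = true
[2.1] NOT true = false
[2.2] false AND false AND false = false
[2.3.2] true OR false = true
[2.3] true → true = true
[2] false OR false OR true = true
[root] true AND true = true
Overall: true → merged

Merged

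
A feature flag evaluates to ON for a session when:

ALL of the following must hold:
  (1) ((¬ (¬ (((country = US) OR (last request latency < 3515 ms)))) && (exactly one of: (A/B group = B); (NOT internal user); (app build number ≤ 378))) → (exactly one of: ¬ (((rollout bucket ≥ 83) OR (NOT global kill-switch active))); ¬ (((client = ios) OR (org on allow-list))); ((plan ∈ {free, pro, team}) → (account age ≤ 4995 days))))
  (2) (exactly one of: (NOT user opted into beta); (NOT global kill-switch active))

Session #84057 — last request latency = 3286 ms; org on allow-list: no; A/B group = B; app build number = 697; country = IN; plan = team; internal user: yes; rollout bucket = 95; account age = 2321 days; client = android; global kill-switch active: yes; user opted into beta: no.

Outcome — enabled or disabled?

Disabled

Atomic conditions:
  country = US: IN == US is false
  last request latency < 3515 ms: 3286 < 3515 is true
  A/B group = B: B == B is true
  NOT internal user: yes → false
  app build number ≤ 378: 697 ≤ 378 is false
  rollout bucket ≥ 83: 95 ≥ 83 is true
  NOT global kill-switch active: yes → false
  client = ios: android == ios is false
  org on allow-list: no → false
  plan ∈ {free, pro, team}: team is in the set → true
  account age ≤ 4995 days: 2321 ≤ 4995 is true
  NOT user opted into beta: no → true
Combine:
[1.1.1.1.1] false OR true = true
[1.1.1.1] NOT true = false
[1.1.1] NOT false = true
[1.1.2] exactly-one(true, false, false) = true
[1.1] true AND true = true
[1.2.1.1] true OR false = true
[1.2.1] NOT true = false
[1.2.2.1] false OR false = false
[1.2.2] NOT false = true
[1.2.3] true → true = true
[1.2] exactly-one(false, true, true) = false
[1] true → false = false
[2] exactly-one(true, false) = true
[root] false AND true = false
Overall: false → disabled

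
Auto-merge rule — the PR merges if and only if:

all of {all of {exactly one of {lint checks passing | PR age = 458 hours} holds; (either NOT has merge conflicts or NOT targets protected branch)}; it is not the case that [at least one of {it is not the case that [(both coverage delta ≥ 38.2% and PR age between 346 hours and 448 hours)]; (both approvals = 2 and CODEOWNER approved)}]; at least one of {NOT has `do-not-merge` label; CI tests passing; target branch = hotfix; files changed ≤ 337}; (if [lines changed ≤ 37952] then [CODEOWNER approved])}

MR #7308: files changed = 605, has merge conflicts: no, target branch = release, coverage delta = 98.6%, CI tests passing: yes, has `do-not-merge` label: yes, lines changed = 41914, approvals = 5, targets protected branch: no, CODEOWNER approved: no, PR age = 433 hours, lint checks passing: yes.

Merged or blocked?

Atomic conditions:
  lint checks passing: yes → true
  PR age = 458 hours: 433 == 458 is false
  NOT has merge conflicts: no → true
  NOT targets protected branch: no → true
  coverage delta ≥ 38.2%: 98.6 ≥ 38.2 is true
  PR age between 346 hours and 448 hours: 433 in [346, 448] is true
  approvals = 2: 5 == 2 is false
  CODEOWNER approved: no → false
  NOT has `do-not-merge` label: yes → false
  CI tests passing: yes → true
  target branch = hotfix: release == hotfix is false
  files changed ≤ 337: 605 ≤ 337 is false
  lines changed ≤ 37952: 41914 ≤ 37952 is false
Combine:
[1.1] exactly-one(true, false) = true
[1.2] true OR true = true
[1] true AND true = true
[2.1.1.1] true AND true = true
[2.1.1] NOT true = false
[2.1.2] false AND false = false
[2.1] false OR false = false
[2] NOT false = true
[3] false OR true OR false OR false = true
[4] false → false (antecedent false ⇒ implication holds) = true
[root] true AND true AND true AND true = true
Overall: true → merged

Merged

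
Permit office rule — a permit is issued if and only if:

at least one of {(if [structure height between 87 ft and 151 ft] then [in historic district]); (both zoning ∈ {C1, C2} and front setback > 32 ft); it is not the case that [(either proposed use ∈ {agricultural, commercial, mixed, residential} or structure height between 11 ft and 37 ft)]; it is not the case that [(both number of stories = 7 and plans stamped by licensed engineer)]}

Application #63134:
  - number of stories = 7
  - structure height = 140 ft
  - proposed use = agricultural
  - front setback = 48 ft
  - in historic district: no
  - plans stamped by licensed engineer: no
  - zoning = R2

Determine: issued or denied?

Issued

Atomic conditions:
  structure height between 87 ft and 151 ft: 140 in [87, 151] is true
  in historic district: no → false
  zoning ∈ {C1, C2}: R2 is not in the set → false
  front setback > 32 ft: 48 > 32 is true
  proposed use ∈ {agricultural, commercial, mixed, residential}: agricultural is in the set → true
  structure height between 11 ft and 37 ft: 140 in [11, 37] is false
  number of stories = 7: 7 == 7 is true
  plans stamped by licensed engineer: no → false
Combine:
[1] true → false = false
[2] false AND true = false
[3.1] true OR false = true
[3] NOT true = false
[4.1] true AND false = false
[4] NOT false = true
[root] false OR false OR false OR true = true
Overall: true → issued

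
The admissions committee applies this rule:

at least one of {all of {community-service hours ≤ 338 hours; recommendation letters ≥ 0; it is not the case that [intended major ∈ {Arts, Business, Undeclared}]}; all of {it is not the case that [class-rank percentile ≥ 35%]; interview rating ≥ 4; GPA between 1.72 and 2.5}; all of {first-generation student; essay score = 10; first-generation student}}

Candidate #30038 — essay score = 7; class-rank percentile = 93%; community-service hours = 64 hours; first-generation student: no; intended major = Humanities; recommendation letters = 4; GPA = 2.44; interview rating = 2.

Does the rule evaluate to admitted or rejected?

Atomic conditions:
  community-service hours ≤ 338 hours: 64 ≤ 338 is true
  recommendation letters ≥ 0: 4 ≥ 0 is true
  intended major ∈ {Arts, Business, Undeclared}: Humanities is not in the set → false
  class-rank percentile ≥ 35%: 93 ≥ 35 is true
  interview rating ≥ 4: 2 ≥ 4 is false
  GPA between 1.72 and 2.5: 2.44 in [1.72, 2.5] is true
  first-generation student: no → false
  essay score = 10: 7 == 10 is false
Combine:
[1.3] NOT false = true
[1] true AND true AND true = true
[2.1] NOT true = false
[2] false AND false AND true = false
[3] false AND false AND false = false
[root] true OR false OR false = true
Overall: true → admitted

Admitted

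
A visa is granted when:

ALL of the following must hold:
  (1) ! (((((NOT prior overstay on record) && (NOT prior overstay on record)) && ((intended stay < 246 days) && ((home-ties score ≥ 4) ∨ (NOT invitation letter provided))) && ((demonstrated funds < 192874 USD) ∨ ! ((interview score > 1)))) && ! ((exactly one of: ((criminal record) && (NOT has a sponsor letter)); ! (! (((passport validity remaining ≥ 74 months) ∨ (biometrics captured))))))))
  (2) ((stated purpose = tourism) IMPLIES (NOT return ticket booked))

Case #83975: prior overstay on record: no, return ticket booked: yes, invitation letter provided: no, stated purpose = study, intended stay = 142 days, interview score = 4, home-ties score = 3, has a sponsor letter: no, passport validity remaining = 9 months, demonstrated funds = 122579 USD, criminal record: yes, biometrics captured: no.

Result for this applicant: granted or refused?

Atomic conditions:
  NOT prior overstay on record: no → true
  intended stay < 246 days: 142 < 246 is true
  home-ties score ≥ 4: 3 ≥ 4 is false
  NOT invitation letter provided: no → true
  demonstrated funds < 192874 USD: 122579 < 192874 is true
  interview score > 1: 4 > 1 is true
  criminal record: yes → true
  NOT has a sponsor letter: no → true
  passport validity remaining ≥ 74 months: 9 ≥ 74 is false
  biometrics captured: no → false
  stated purpose = tourism: study == tourism is false
  NOT return ticket booked: yes → false
Combine:
[1.1.1.1] true AND true = true
[1.1.1.2.2] false OR true = true
[1.1.1.2] true AND true = true
[1.1.1.3.2] NOT true = false
[1.1.1.3] true OR false = true
[1.1.1] true AND true AND true = true
[1.1.2.1.1] true AND true = true
[1.1.2.1.2.1.1] false OR false = false
[1.1.2.1.2.1] NOT false = true
[1.1.2.1.2] NOT true = false
[1.1.2.1] exactly-one(true, false) = true
[1.1.2] NOT true = false
[1.1] true AND false = false
[1] NOT false = true
[2] false → false (antecedent false ⇒ implication holds) = true
[root] true AND true = true
Overall: true → granted

Granted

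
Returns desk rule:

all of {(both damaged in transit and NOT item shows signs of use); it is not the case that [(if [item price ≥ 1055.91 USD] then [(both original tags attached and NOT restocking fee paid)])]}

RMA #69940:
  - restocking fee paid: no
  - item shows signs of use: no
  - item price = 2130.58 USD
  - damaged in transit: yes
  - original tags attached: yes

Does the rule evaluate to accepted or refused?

Atomic conditions:
  damaged in transit: yes → true
  NOT item shows signs of use: no → true
  item price ≥ 1055.91 USD: 2130.58 ≥ 1055.91 is true
  original tags attached: yes → true
  NOT restocking fee paid: no → true
Combine:
[1] true AND true = true
[2.1.2] true AND true = true
[2.1] true → true = true
[2] NOT true = false
[root] true AND false = false
Overall: false → refused

Refused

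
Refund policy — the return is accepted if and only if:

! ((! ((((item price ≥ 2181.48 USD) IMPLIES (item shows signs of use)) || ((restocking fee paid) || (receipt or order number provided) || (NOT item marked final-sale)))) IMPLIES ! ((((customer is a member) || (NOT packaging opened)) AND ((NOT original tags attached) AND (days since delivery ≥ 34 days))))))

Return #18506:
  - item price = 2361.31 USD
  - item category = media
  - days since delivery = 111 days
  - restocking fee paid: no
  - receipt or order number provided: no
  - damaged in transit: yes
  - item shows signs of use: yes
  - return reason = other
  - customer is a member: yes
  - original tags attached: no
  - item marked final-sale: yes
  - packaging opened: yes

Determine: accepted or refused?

Atomic conditions:
  item price ≥ 2181.48 USD: 2361.31 ≥ 2181.48 is true
  item shows signs of use: yes → true
  restocking fee paid: no → false
  receipt or order number provided: no → false
  NOT item marked final-sale: yes → false
  customer is a member: yes → true
  NOT packaging opened: yes → false
  NOT original tags attached: no → true
  days since delivery ≥ 34 days: 111 ≥ 34 is true
Combine:
[1.1.1.1] true → true = true
[1.1.1.2] false OR false OR false = false
[1.1.1] true OR false = true
[1.1] NOT true = false
[1.2.1.1] true OR false = true
[1.2.1.2] true AND true = true
[1.2.1] true AND true = true
[1.2] NOT true = false
[1] false → false (antecedent false ⇒ implication holds) = true
[root] NOT true = false
Overall: false → refused

Refused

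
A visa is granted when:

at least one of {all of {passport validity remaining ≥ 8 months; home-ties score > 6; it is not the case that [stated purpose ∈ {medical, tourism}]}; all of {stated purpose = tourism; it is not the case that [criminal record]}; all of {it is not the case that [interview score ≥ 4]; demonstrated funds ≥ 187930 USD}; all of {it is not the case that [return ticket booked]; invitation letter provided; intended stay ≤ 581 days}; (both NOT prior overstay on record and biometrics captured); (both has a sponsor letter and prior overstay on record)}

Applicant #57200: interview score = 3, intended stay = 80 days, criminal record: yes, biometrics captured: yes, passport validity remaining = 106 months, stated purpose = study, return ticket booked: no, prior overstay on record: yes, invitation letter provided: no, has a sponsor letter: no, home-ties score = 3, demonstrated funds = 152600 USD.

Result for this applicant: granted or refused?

Refused

Atomic conditions:
  passport validity remaining ≥ 8 months: 106 ≥ 8 is true
  home-ties score > 6: 3 > 6 is false
  stated purpose ∈ {medical, tourism}: study is not in the set → false
  stated purpose = tourism: study == tourism is false
  criminal record: yes → true
  interview score ≥ 4: 3 ≥ 4 is false
  demonstrated funds ≥ 187930 USD: 152600 ≥ 187930 is false
  return ticket booked: no → false
  invitation letter provided: no → false
  intended stay ≤ 581 days: 80 ≤ 581 is true
  NOT prior overstay on record: yes → false
  biometrics captured: yes → true
  has a sponsor letter: no → false
  prior overstay on record: yes → true
Combine:
[1.3] NOT false = true
[1] true AND false AND true = false
[2.2] NOT true = false
[2] false AND false = false
[3.1] NOT false = true
[3] true AND false = false
[4.1] NOT false = true
[4] true AND false AND true = false
[5] false AND true = false
[6] false AND true = false
[root] false OR false OR false OR false OR false OR false = false
Overall: false → refused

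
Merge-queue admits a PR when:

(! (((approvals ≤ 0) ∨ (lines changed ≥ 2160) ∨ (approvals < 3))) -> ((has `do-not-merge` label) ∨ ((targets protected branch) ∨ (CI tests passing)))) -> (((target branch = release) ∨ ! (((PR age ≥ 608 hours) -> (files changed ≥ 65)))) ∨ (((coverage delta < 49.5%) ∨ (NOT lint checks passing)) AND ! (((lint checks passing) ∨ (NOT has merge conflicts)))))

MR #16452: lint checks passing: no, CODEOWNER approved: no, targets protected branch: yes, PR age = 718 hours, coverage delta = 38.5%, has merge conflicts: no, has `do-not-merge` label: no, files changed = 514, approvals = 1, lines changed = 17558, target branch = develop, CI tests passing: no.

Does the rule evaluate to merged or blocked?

Atomic conditions:
  approvals ≤ 0: 1 ≤ 0 is false
  lines changed ≥ 2160: 17558 ≥ 2160 is true
  approvals < 3: 1 < 3 is true
  has `do-not-merge` label: no → false
  targets protected branch: yes → true
  CI tests passing: no → false
  target branch = release: develop == release is false
  PR age ≥ 608 hours: 718 ≥ 608 is true
  files changed ≥ 65: 514 ≥ 65 is true
  coverage delta < 49.5%: 38.5 < 49.5 is true
  NOT lint checks passing: no → true
  lint checks passing: no → false
  NOT has merge conflicts: no → true
Combine:
[1.1.1] false OR true OR true = true
[1.1] NOT true = false
[1.2.2] true OR false = true
[1.2] false OR true = true
[1] false → true (antecedent false ⇒ implication holds) = true
[2.1.2.1] true → true = true
[2.1.2] NOT true = false
[2.1] false OR false = false
[2.2.1] true OR true = true
[2.2.2.1] false OR true = true
[2.2.2] NOT true = false
[2.2] true AND false = false
[2] false OR false = false
[root] true → false = false
Overall: false → blocked

Blocked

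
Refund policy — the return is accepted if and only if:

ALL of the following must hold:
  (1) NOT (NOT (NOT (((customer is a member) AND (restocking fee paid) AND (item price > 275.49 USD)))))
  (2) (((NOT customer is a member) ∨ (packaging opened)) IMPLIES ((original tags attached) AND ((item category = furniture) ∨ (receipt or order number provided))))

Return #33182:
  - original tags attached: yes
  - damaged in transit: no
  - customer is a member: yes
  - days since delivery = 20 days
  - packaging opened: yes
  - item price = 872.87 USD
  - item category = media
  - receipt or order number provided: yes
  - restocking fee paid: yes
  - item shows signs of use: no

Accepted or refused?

Refused

Atomic conditions:
  customer is a member: yes → true
  restocking fee paid: yes → true
  item price > 275.49 USD: 872.87 > 275.49 is true
  NOT customer is a member: yes → false
  packaging opened: yes → true
  original tags attached: yes → true
  item category = furniture: media == furniture is false
  receipt or order number provided: yes → true
Combine:
[1.1.1.1] true AND true AND true = true
[1.1.1] NOT true = false
[1.1] NOT false = true
[1] NOT true = false
[2.1] false OR true = true
[2.2.2] false OR true = true
[2.2] true AND true = true
[2] true → true = true
[root] false AND true = false
Overall: false → refused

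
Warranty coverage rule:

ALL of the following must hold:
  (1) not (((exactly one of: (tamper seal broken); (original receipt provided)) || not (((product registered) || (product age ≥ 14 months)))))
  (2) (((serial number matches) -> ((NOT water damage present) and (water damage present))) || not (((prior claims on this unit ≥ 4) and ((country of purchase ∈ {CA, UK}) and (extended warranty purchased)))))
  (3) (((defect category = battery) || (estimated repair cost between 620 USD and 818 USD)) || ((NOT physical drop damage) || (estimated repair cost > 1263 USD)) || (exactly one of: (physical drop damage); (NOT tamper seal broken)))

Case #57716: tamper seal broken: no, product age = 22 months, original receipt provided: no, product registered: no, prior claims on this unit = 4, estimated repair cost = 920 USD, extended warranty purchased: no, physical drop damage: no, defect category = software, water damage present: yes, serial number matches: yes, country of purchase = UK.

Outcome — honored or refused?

Honored

Atomic conditions:
  tamper seal broken: no → false
  original receipt provided: no → false
  product registered: no → false
  product age ≥ 14 months: 22 ≥ 14 is true
  serial number matches: yes → true
  NOT water damage present: yes → false
  water damage present: yes → true
  prior claims on this unit ≥ 4: 4 ≥ 4 is true
  country of purchase ∈ {CA, UK}: UK is in the set → true
  extended warranty purchased: no → false
  defect category = battery: software == battery is false
  estimated repair cost between 620 USD and 818 USD: 920 in [620, 818] is false
  NOT physical drop damage: no → true
  estimated repair cost > 1263 USD: 920 > 1263 is false
  physical drop damage: no → false
  NOT tamper seal broken: no → true
Combine:
[1.1.1] exactly-one(false, false) = false
[1.1.2.1] false OR true = true
[1.1.2] NOT true = false
[1.1] false OR false = false
[1] NOT false = true
[2.1.2] false AND true = false
[2.1] true → false = false
[2.2.1.2] true AND false = false
[2.2.1] true AND false = false
[2.2] NOT false = true
[2] false OR true = true
[3.1] false OR false = false
[3.2] true OR false = true
[3.3] exactly-one(false, true) = true
[3] false OR true OR true = true
[root] true AND true AND true = true
Overall: true → honored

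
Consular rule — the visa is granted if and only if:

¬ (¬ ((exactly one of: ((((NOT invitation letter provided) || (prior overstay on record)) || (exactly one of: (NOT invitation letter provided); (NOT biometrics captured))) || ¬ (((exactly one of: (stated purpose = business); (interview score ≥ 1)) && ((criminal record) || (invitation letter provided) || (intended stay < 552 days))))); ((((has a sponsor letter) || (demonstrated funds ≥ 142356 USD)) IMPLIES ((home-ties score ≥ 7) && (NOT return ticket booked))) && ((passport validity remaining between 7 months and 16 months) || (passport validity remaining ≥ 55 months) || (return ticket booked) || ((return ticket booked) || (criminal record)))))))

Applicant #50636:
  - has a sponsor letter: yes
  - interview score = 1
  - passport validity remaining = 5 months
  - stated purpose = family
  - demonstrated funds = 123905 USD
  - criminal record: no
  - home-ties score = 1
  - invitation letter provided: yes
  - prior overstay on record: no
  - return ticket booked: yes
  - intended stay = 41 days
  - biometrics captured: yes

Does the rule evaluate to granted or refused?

Atomic conditions:
  NOT invitation letter provided: yes → false
  prior overstay on record: no → false
  NOT biometrics captured: yes → false
  stated purpose = business: family == business is false
  interview score ≥ 1: 1 ≥ 1 is true
  criminal record: no → false
  invitation letter provided: yes → true
  intended stay < 552 days: 41 < 552 is true
  has a sponsor letter: yes → true
  demonstrated funds ≥ 142356 USD: 123905 ≥ 142356 is false
  home-ties score ≥ 7: 1 ≥ 7 is false
  NOT return ticket booked: yes → false
  passport validity remaining between 7 months and 16 months: 5 in [7, 16] is false
  passport validity remaining ≥ 55 months: 5 ≥ 55 is false
  return ticket booked: yes → true
Combine:
[1.1.1.1.1] false OR false = false
[1.1.1.1.2] exactly-one(false, false) = false
[1.1.1.1] false OR false = false
[1.1.1.2.1.1] exactly-one(false, true) = true
[1.1.1.2.1.2] false OR true OR true = true
[1.1.1.2.1] true AND true = true
[1.1.1.2] NOT true = false
[1.1.1] false OR false = false
[1.1.2.1.1] true OR false = true
[1.1.2.1.2] false AND false = false
[1.1.2.1] true → false = false
[1.1.2.2.4] true OR false = true
[1.1.2.2] false OR false OR true OR true = true
[1.1.2] false AND true = false
[1.1] exactly-one(false, false) = false
[1] NOT false = true
[root] NOT true = false
Overall: false → refused

Refused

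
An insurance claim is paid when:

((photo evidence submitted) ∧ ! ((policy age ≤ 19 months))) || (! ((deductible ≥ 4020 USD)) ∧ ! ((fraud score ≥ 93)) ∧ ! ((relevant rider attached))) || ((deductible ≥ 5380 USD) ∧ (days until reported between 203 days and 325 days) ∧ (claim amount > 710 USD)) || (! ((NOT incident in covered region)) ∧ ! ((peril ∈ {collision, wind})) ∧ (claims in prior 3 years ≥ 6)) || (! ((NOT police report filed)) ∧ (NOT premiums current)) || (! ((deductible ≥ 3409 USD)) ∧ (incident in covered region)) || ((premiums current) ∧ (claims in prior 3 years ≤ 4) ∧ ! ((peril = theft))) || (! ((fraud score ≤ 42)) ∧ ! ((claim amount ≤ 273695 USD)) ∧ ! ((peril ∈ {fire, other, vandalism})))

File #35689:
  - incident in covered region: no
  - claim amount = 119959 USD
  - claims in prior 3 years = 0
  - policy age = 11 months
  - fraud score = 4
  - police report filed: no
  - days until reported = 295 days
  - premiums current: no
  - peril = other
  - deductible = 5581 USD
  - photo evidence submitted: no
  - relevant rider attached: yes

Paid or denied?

Atomic conditions:
  photo evidence submitted: no → false
  policy age ≤ 19 months: 11 ≤ 19 is true
  deductible ≥ 4020 USD: 5581 ≥ 4020 is true
  fraud score ≥ 93: 4 ≥ 93 is false
  relevant rider attached: yes → true
  deductible ≥ 5380 USD: 5581 ≥ 5380 is true
  days until reported between 203 days and 325 days: 295 in [203, 325] is true
  claim amount > 710 USD: 119959 > 710 is true
  NOT incident in covered region: no → true
  peril ∈ {collision, wind}: other is not in the set → false
  claims in prior 3 years ≥ 6: 0 ≥ 6 is false
  NOT police report filed: no → true
  NOT premiums current: no → true
  deductible ≥ 3409 USD: 5581 ≥ 3409 is true
  incident in covered region: no → false
  premiums current: no → false
  claims in prior 3 years ≤ 4: 0 ≤ 4 is true
  peril = theft: other == theft is false
  fraud score ≤ 42: 4 ≤ 42 is true
  claim amount ≤ 273695 USD: 119959 ≤ 273695 is true
  peril ∈ {fire, other, vandalism}: other is in the set → true
Combine:
[1.2] NOT true = false
[1] false AND false = false
[2.1] NOT true = false
[2.2] NOT false = true
[2.3] NOT true = false
[2] false AND true AND false = false
[3] true AND true AND true = true
[4.1] NOT true = false
[4.2] NOT false = true
[4] false AND true AND false = false
[5.1] NOT true = false
[5] false AND true = false
[6.1] NOT true = false
[6] false AND false = false
[7.3] NOT false = true
[7] false AND true AND true = false
[8.1] NOT true = false
[8.2] NOT true = false
[8.3] NOT true = false
[8] false AND false AND false = false
[root] false OR false OR true OR false OR false OR false OR false OR false = true
Overall: true → paid

Paid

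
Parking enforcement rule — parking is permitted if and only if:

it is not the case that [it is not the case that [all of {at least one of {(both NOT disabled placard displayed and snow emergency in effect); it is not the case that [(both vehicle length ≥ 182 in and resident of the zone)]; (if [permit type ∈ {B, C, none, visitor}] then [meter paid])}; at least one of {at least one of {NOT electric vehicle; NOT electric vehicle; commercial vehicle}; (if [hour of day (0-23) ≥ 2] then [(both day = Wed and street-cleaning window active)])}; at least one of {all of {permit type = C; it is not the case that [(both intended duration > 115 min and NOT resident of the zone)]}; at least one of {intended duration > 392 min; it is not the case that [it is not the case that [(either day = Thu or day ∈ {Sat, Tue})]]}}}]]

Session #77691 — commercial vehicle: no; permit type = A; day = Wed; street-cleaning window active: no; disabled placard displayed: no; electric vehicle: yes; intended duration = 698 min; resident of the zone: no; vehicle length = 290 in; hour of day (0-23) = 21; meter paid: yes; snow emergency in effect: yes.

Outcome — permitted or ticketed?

Atomic conditions:
  NOT disabled placard displayed: no → true
  snow emergency in effect: yes → true
  vehicle length ≥ 182 in: 290 ≥ 182 is true
  resident of the zone: no → false
  permit type ∈ {B, C, none, visitor}: A is not in the set → false
  meter paid: yes → true
  NOT electric vehicle: yes → false
  commercial vehicle: no → false
  hour of day (0-23) ≥ 2: 21 ≥ 2 is true
  day = Wed: Wed == Wed is true
  street-cleaning window active: no → false
  permit type = C: A == C is false
  intended duration > 115 min: 698 > 115 is true
  NOT resident of the zone: no → true
  intended duration > 392 min: 698 > 392 is true
  day = Thu: Wed == Thu is false
  day ∈ {Sat, Tue}: Wed is not in the set → false
Combine:
[1.1.1.1] true AND true = true
[1.1.1.2.1] true AND false = false
[1.1.1.2] NOT false = true
[1.1.1.3] false → true (antecedent false ⇒ implication holds) = true
[1.1.1] true OR true OR true = true
[1.1.2.1] false OR false OR false = false
[1.1.2.2.2] true AND false = false
[1.1.2.2] true → false = false
[1.1.2] false OR false = false
[1.1.3.1.2.1] true AND true = true
[1.1.3.1.2] NOT true = false
[1.1.3.1] false AND false = false
[1.1.3.2.2.1.1] false OR false = false
[1.1.3.2.2.1] NOT false = true
[1.1.3.2.2] NOT true = false
[1.1.3.2] true OR false = true
[1.1.3] false OR true = true
[1.1] true AND false AND true = false
[1] NOT false = true
[root] NOT true = false
Overall: false → ticketed

Ticketed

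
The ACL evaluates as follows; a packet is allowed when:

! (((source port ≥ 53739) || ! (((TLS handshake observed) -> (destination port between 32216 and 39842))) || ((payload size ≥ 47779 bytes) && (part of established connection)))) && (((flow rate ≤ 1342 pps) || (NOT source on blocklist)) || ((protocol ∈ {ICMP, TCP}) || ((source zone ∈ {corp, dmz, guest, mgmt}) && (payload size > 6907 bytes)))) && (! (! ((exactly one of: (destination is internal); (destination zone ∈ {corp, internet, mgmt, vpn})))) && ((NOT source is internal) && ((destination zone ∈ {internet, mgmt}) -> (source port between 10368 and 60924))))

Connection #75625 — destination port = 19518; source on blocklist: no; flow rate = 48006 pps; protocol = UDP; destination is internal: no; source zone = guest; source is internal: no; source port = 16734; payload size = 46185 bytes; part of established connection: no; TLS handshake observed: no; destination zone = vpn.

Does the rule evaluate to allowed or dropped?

Allowed

Atomic conditions:
  source port ≥ 53739: 16734 ≥ 53739 is false
  TLS handshake observed: no → false
  destination port between 32216 and 39842: 19518 in [32216, 39842] is false
  payload size ≥ 47779 bytes: 46185 ≥ 47779 is false
  part of established connection: no → false
  flow rate ≤ 1342 pps: 48006 ≤ 1342 is false
  NOT source on blocklist: no → true
  protocol ∈ {ICMP, TCP}: UDP is not in the set → false
  source zone ∈ {corp, dmz, guest, mgmt}: guest is in the set → true
  payload size > 6907 bytes: 46185 > 6907 is true
  destination is internal: no → false
  destination zone ∈ {corp, internet, mgmt, vpn}: vpn is in the set → true
  NOT source is internal: no → true
  destination zone ∈ {internet, mgmt}: vpn is not in the set → false
  source port between 10368 and 60924: 16734 in [10368, 60924] is true
Combine:
[1.1.2.1] false → false (antecedent false ⇒ implication holds) = true
[1.1.2] NOT true = false
[1.1.3] false AND false = false
[1.1] false OR false OR false = false
[1] NOT false = true
[2.1] false OR true = true
[2.2.2] true AND true = true
[2.2] false OR true = true
[2] true OR true = true
[3.1.1.1] exactly-one(false, true) = true
[3.1.1] NOT true = false
[3.1] NOT false = true
[3.2.2] false → true (antecedent false ⇒ implication holds) = true
[3.2] true AND true = true
[3] true AND true = true
[root] true AND true AND true = true
Overall: true → allowed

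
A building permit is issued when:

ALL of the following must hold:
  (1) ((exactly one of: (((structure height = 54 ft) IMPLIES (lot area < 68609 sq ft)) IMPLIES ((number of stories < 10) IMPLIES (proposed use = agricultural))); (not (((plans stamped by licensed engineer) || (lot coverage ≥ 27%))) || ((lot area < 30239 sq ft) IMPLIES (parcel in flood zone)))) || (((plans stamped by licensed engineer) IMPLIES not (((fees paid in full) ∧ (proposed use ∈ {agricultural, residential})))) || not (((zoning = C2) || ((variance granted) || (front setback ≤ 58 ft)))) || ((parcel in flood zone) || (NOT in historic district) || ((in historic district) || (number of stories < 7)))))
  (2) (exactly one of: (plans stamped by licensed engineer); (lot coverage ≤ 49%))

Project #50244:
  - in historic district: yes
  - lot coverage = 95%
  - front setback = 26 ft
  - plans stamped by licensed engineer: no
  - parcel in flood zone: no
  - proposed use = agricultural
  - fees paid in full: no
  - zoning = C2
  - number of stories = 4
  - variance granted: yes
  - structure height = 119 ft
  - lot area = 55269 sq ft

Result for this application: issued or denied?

Atomic conditions:
  structure height = 54 ft: 119 == 54 is false
  lot area < 68609 sq ft: 55269 < 68609 is true
  number of stories < 10: 4 < 10 is true
  proposed use = agricultural: agricultural == agricultural is true
  plans stamped by licensed engineer: no → false
  lot coverage ≥ 27%: 95 ≥ 27 is true
  lot area < 30239 sq ft: 55269 < 30239 is false
  parcel in flood zone: no → false
  fees paid in full: no → false
  proposed use ∈ {agricultural, residential}: agricultural is in the set → true
  zoning = C2: C2 == C2 is true
  variance granted: yes → true
  front setback ≤ 58 ft: 26 ≤ 58 is true
  NOT in historic district: yes → false
  in historic district: yes → true
  number of stories < 7: 4 < 7 is true
  lot coverage ≤ 49%: 95 ≤ 49 is false
Combine:
[1.1.1.1] false → true (antecedent false ⇒ implication holds) = true
[1.1.1.2] true → true = true
[1.1.1] true → true = true
[1.1.2.1.1] false OR true = true
[1.1.2.1] NOT true = false
[1.1.2.2] false → false (antecedent false ⇒ implication holds) = true
[1.1.2] false OR true = true
[1.1] exactly-one(true, true) = false
[1.2.1.2.1] false AND true = false
[1.2.1.2] NOT false = true
[1.2.1] false → true (antecedent false ⇒ implication holds) = true
[1.2.2.1.2] true OR true = true
[1.2.2.1] true OR true = true
[1.2.2] NOT true = false
[1.2.3.3] true OR true = true
[1.2.3] false OR false OR true = true
[1.2] true OR false OR true = true
[1] false OR true = true
[2] exactly-one(false, false) = false
[root] true AND false = false
Overall: false → denied

Denied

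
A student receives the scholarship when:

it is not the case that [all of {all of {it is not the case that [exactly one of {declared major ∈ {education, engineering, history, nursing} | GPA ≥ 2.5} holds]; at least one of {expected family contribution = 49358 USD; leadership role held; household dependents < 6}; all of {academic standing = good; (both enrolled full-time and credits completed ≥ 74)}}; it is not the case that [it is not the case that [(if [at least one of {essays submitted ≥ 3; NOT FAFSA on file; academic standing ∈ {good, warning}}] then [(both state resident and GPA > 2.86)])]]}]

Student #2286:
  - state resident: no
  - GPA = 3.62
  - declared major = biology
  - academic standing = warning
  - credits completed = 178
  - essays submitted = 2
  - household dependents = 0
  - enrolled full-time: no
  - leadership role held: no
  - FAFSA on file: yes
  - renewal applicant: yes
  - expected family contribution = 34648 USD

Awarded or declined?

Awarded

Atomic conditions:
  declared major ∈ {education, engineering, history, nursing}: biology is not in the set → false
  GPA ≥ 2.5: 3.62 ≥ 2.5 is true
  expected family contribution = 49358 USD: 34648 == 49358 is false
  leadership role held: no → false
  household dependents < 6: 0 < 6 is true
  academic standing = good: warning == good is false
  enrolled full-time: no → false
  credits completed ≥ 74: 178 ≥ 74 is true
  essays submitted ≥ 3: 2 ≥ 3 is false
  NOT FAFSA on file: yes → false
  academic standing ∈ {good, warning}: warning is in the set → true
  state resident: no → false
  GPA > 2.86: 3.62 > 2.86 is true
Combine:
[1.1.1.1] exactly-one(false, true) = true
[1.1.1] NOT true = false
[1.1.2] false OR false OR true = true
[1.1.3.2] false AND true = false
[1.1.3] false AND false = false
[1.1] false AND true AND false = false
[1.2.1.1.1] false OR false OR true = true
[1.2.1.1.2] false AND true = false
[1.2.1.1] true → false = false
[1.2.1] NOT false = true
[1.2] NOT true = false
[1] false AND false = false
[root] NOT false = true
Overall: true → awarded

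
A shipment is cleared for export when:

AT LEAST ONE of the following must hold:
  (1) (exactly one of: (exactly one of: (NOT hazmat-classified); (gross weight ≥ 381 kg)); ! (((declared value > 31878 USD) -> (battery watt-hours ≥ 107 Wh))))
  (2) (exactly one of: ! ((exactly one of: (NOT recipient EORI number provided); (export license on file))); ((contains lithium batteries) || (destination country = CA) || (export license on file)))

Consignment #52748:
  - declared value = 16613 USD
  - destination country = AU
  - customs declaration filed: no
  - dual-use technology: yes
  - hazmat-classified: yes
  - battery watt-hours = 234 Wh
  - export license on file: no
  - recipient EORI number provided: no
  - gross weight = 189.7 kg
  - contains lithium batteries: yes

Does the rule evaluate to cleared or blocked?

Atomic conditions:
  NOT hazmat-classified: yes → false
  gross weight ≥ 381 kg: 189.7 ≥ 381 is false
  declared value > 31878 USD: 16613 > 31878 is false
  battery watt-hours ≥ 107 Wh: 234 ≥ 107 is true
  NOT recipient EORI number provided: no → true
  export license on file: no → false
  contains lithium batteries: yes → true
  destination country = CA: AU == CA is false
Combine:
[1.1] exactly-one(false, false) = false
[1.2.1] false → true (antecedent false ⇒ implication holds) = true
[1.2] NOT true = false
[1] exactly-one(false, false) = false
[2.1.1] exactly-one(true, false) = true
[2.1] NOT true = false
[2.2] true OR false OR false = true
[2] exactly-one(false, true) = true
[root] false OR true = true
Overall: true → cleared

Cleared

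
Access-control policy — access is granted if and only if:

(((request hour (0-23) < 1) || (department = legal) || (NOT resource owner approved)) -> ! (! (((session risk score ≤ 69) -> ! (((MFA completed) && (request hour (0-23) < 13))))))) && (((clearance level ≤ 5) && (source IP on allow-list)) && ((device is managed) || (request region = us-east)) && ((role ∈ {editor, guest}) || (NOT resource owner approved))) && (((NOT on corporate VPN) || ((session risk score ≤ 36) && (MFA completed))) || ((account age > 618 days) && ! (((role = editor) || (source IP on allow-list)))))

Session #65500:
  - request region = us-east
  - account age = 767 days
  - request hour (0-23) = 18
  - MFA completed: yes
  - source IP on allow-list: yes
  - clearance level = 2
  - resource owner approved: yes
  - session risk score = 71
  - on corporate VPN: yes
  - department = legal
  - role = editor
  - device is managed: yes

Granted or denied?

Denied

Atomic conditions:
  request hour (0-23) < 1: 18 < 1 is false
  department = legal: legal == legal is true
  NOT resource owner approved: yes → false
  session risk score ≤ 69: 71 ≤ 69 is false
  MFA completed: yes → true
  request hour (0-23) < 13: 18 < 13 is false
  clearance level ≤ 5: 2 ≤ 5 is true
  source IP on allow-list: yes → true
  device is managed: yes → true
  request region = us-east: us-east == us-east is true
  role ∈ {editor, guest}: editor is in the set → true
  NOT on corporate VPN: yes → false
  session risk score ≤ 36: 71 ≤ 36 is false
  account age > 618 days: 767 > 618 is true
  role = editor: editor == editor is true
Combine:
[1.1] false OR true OR false = true
[1.2.1.1.2.1] true AND false = false
[1.2.1.1.2] NOT false = true
[1.2.1.1] false → true (antecedent false ⇒ implication holds) = true
[1.2.1] NOT true = false
[1.2] NOT false = true
[1] true → true = true
[2.1] true AND true = true
[2.2] true OR true = true
[2.3] true OR false = true
[2] true AND true AND true = true
[3.1.2] false AND true = false
[3.1] false OR false = false
[3.2.2.1] true OR true = true
[3.2.2] NOT true = false
[3.2] true AND false = false
[3] false OR false = false
[root] true AND true AND false = false
Overall: false → denied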